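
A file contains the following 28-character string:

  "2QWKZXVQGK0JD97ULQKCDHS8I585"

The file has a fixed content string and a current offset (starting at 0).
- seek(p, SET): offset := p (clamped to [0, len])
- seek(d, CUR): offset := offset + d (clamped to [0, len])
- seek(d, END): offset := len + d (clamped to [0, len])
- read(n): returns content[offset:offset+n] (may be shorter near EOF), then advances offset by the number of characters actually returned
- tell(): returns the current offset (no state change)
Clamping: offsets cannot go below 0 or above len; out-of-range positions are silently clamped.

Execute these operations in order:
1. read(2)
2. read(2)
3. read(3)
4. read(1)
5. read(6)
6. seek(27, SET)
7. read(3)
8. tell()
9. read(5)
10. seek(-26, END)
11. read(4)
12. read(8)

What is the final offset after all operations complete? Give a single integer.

Answer: 14

Derivation:
After 1 (read(2)): returned '2Q', offset=2
After 2 (read(2)): returned 'WK', offset=4
After 3 (read(3)): returned 'ZXV', offset=7
After 4 (read(1)): returned 'Q', offset=8
After 5 (read(6)): returned 'GK0JD9', offset=14
After 6 (seek(27, SET)): offset=27
After 7 (read(3)): returned '5', offset=28
After 8 (tell()): offset=28
After 9 (read(5)): returned '', offset=28
After 10 (seek(-26, END)): offset=2
After 11 (read(4)): returned 'WKZX', offset=6
After 12 (read(8)): returned 'VQGK0JD9', offset=14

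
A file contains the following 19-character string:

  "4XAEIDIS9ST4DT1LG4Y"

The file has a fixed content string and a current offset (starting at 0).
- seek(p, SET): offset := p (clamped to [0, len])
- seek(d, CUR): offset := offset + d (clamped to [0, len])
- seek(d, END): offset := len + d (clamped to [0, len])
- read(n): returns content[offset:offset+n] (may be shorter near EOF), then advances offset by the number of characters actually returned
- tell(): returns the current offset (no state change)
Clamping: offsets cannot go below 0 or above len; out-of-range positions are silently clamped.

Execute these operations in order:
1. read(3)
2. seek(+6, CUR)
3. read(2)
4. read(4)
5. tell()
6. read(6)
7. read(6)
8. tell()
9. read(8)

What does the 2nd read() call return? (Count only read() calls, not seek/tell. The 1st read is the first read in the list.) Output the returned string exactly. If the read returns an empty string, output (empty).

Answer: ST

Derivation:
After 1 (read(3)): returned '4XA', offset=3
After 2 (seek(+6, CUR)): offset=9
After 3 (read(2)): returned 'ST', offset=11
After 4 (read(4)): returned '4DT1', offset=15
After 5 (tell()): offset=15
After 6 (read(6)): returned 'LG4Y', offset=19
After 7 (read(6)): returned '', offset=19
After 8 (tell()): offset=19
After 9 (read(8)): returned '', offset=19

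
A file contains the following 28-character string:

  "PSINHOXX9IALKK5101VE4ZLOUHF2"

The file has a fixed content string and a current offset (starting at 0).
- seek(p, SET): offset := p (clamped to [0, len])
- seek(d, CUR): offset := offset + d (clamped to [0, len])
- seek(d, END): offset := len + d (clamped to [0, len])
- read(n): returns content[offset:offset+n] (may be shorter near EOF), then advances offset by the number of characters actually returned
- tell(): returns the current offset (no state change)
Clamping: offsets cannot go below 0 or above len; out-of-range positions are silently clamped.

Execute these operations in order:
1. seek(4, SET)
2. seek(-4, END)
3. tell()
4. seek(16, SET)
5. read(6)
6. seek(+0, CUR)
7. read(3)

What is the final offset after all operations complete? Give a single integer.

Answer: 25

Derivation:
After 1 (seek(4, SET)): offset=4
After 2 (seek(-4, END)): offset=24
After 3 (tell()): offset=24
After 4 (seek(16, SET)): offset=16
After 5 (read(6)): returned '01VE4Z', offset=22
After 6 (seek(+0, CUR)): offset=22
After 7 (read(3)): returned 'LOU', offset=25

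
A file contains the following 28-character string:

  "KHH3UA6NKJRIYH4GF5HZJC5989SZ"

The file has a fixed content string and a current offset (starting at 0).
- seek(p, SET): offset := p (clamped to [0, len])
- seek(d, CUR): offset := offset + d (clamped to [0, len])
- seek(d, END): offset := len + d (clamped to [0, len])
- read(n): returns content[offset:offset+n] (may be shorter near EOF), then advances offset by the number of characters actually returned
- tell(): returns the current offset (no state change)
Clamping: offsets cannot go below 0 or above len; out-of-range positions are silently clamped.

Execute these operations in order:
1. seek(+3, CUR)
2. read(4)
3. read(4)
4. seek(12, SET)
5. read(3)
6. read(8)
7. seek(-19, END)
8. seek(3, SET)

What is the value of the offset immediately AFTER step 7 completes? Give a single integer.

Answer: 9

Derivation:
After 1 (seek(+3, CUR)): offset=3
After 2 (read(4)): returned '3UA6', offset=7
After 3 (read(4)): returned 'NKJR', offset=11
After 4 (seek(12, SET)): offset=12
After 5 (read(3)): returned 'YH4', offset=15
After 6 (read(8)): returned 'GF5HZJC5', offset=23
After 7 (seek(-19, END)): offset=9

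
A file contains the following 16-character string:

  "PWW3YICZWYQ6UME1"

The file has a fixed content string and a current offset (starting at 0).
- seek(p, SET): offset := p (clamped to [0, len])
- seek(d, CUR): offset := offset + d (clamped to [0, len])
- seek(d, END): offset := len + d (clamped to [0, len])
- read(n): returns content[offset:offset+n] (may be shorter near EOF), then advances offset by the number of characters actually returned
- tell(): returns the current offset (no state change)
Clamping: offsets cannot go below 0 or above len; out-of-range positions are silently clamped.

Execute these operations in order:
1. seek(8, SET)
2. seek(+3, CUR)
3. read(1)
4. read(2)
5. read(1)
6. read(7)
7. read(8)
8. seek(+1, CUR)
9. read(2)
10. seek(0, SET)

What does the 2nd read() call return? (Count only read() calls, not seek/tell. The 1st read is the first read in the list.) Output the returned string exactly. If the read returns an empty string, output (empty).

After 1 (seek(8, SET)): offset=8
After 2 (seek(+3, CUR)): offset=11
After 3 (read(1)): returned '6', offset=12
After 4 (read(2)): returned 'UM', offset=14
After 5 (read(1)): returned 'E', offset=15
After 6 (read(7)): returned '1', offset=16
After 7 (read(8)): returned '', offset=16
After 8 (seek(+1, CUR)): offset=16
After 9 (read(2)): returned '', offset=16
After 10 (seek(0, SET)): offset=0

Answer: UM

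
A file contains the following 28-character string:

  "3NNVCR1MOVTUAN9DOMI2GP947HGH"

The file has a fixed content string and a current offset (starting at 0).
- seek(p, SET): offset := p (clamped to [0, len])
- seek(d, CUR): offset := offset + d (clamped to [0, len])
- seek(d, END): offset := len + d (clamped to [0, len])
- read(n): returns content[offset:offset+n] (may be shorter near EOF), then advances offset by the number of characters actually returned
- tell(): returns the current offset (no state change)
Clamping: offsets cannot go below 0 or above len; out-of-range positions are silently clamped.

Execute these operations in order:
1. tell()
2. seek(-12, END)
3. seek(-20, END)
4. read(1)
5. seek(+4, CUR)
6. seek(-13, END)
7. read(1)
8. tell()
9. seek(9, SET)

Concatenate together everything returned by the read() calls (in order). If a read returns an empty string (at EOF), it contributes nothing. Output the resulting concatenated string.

After 1 (tell()): offset=0
After 2 (seek(-12, END)): offset=16
After 3 (seek(-20, END)): offset=8
After 4 (read(1)): returned 'O', offset=9
After 5 (seek(+4, CUR)): offset=13
After 6 (seek(-13, END)): offset=15
After 7 (read(1)): returned 'D', offset=16
After 8 (tell()): offset=16
After 9 (seek(9, SET)): offset=9

Answer: OD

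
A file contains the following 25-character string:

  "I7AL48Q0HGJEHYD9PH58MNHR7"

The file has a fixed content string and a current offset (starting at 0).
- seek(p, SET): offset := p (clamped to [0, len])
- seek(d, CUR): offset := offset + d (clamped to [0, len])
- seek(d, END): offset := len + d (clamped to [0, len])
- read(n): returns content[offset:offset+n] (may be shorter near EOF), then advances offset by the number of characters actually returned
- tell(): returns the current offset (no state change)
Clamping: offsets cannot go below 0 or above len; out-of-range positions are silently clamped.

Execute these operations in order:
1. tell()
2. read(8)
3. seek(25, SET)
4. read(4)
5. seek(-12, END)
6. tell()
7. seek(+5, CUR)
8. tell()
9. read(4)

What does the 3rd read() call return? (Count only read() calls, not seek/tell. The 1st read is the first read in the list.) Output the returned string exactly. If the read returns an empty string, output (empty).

After 1 (tell()): offset=0
After 2 (read(8)): returned 'I7AL48Q0', offset=8
After 3 (seek(25, SET)): offset=25
After 4 (read(4)): returned '', offset=25
After 5 (seek(-12, END)): offset=13
After 6 (tell()): offset=13
After 7 (seek(+5, CUR)): offset=18
After 8 (tell()): offset=18
After 9 (read(4)): returned '58MN', offset=22

Answer: 58MN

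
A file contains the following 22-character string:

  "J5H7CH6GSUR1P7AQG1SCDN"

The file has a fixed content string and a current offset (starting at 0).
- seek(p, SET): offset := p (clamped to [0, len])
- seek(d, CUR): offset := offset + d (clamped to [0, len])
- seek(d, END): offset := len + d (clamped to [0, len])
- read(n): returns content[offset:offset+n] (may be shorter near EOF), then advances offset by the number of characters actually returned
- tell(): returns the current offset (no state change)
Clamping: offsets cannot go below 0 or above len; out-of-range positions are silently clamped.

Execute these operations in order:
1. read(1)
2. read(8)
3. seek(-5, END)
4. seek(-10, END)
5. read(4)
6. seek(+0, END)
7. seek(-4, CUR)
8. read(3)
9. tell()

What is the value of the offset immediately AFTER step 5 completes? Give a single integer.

After 1 (read(1)): returned 'J', offset=1
After 2 (read(8)): returned '5H7CH6GS', offset=9
After 3 (seek(-5, END)): offset=17
After 4 (seek(-10, END)): offset=12
After 5 (read(4)): returned 'P7AQ', offset=16

Answer: 16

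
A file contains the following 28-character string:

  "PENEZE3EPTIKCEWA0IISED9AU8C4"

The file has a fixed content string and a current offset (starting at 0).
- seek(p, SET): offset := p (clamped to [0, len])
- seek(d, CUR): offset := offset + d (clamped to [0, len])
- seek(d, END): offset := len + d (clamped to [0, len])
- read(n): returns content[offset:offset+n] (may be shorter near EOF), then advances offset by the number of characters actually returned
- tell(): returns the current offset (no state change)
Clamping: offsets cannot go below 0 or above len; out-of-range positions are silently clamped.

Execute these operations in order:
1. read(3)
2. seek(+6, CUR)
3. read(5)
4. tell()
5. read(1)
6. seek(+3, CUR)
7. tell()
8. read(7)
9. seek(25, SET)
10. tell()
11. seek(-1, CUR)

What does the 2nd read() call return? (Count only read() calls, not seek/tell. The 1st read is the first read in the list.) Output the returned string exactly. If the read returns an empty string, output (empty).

After 1 (read(3)): returned 'PEN', offset=3
After 2 (seek(+6, CUR)): offset=9
After 3 (read(5)): returned 'TIKCE', offset=14
After 4 (tell()): offset=14
After 5 (read(1)): returned 'W', offset=15
After 6 (seek(+3, CUR)): offset=18
After 7 (tell()): offset=18
After 8 (read(7)): returned 'ISED9AU', offset=25
After 9 (seek(25, SET)): offset=25
After 10 (tell()): offset=25
After 11 (seek(-1, CUR)): offset=24

Answer: TIKCE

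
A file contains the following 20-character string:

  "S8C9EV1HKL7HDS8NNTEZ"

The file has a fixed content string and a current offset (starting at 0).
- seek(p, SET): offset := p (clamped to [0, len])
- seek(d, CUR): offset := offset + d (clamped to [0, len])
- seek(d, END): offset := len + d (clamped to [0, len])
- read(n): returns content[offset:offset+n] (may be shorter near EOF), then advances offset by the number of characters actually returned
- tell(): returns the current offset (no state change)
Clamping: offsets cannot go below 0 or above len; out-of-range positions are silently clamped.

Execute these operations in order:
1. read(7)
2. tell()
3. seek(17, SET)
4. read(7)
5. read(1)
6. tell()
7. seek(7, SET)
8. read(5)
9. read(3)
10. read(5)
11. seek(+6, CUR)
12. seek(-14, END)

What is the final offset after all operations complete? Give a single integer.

Answer: 6

Derivation:
After 1 (read(7)): returned 'S8C9EV1', offset=7
After 2 (tell()): offset=7
After 3 (seek(17, SET)): offset=17
After 4 (read(7)): returned 'TEZ', offset=20
After 5 (read(1)): returned '', offset=20
After 6 (tell()): offset=20
After 7 (seek(7, SET)): offset=7
After 8 (read(5)): returned 'HKL7H', offset=12
After 9 (read(3)): returned 'DS8', offset=15
After 10 (read(5)): returned 'NNTEZ', offset=20
After 11 (seek(+6, CUR)): offset=20
After 12 (seek(-14, END)): offset=6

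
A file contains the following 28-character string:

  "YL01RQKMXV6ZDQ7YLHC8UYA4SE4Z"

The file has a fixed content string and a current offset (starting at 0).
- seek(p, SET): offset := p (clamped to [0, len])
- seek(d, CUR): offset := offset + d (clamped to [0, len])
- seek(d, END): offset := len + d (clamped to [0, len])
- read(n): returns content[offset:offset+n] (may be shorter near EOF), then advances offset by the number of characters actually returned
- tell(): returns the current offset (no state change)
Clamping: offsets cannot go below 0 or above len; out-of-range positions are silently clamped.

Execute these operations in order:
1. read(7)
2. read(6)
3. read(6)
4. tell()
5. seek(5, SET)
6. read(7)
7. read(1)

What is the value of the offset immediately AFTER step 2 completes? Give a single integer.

After 1 (read(7)): returned 'YL01RQK', offset=7
After 2 (read(6)): returned 'MXV6ZD', offset=13

Answer: 13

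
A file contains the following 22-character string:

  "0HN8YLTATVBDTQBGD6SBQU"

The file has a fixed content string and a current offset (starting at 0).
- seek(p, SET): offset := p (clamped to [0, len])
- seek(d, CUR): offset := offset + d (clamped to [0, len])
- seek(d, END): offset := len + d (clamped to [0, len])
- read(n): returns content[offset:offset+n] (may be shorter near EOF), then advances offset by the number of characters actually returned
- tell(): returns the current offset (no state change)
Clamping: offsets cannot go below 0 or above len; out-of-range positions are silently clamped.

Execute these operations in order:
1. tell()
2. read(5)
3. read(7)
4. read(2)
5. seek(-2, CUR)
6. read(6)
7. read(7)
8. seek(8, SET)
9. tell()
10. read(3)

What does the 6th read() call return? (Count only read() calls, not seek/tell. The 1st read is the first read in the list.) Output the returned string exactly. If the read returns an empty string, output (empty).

After 1 (tell()): offset=0
After 2 (read(5)): returned '0HN8Y', offset=5
After 3 (read(7)): returned 'LTATVBD', offset=12
After 4 (read(2)): returned 'TQ', offset=14
After 5 (seek(-2, CUR)): offset=12
After 6 (read(6)): returned 'TQBGD6', offset=18
After 7 (read(7)): returned 'SBQU', offset=22
After 8 (seek(8, SET)): offset=8
After 9 (tell()): offset=8
After 10 (read(3)): returned 'TVB', offset=11

Answer: TVB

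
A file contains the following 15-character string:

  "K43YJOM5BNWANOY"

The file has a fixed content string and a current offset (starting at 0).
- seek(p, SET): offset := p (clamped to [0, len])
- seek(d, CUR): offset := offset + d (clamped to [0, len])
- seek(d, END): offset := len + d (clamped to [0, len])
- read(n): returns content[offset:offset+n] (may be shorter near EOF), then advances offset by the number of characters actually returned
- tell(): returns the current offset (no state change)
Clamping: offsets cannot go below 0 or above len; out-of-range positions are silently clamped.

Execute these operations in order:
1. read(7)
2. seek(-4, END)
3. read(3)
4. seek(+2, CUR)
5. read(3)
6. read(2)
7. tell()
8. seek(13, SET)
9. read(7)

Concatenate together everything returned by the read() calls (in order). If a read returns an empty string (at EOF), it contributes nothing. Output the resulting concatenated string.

Answer: K43YJOMANOOY

Derivation:
After 1 (read(7)): returned 'K43YJOM', offset=7
After 2 (seek(-4, END)): offset=11
After 3 (read(3)): returned 'ANO', offset=14
After 4 (seek(+2, CUR)): offset=15
After 5 (read(3)): returned '', offset=15
After 6 (read(2)): returned '', offset=15
After 7 (tell()): offset=15
After 8 (seek(13, SET)): offset=13
After 9 (read(7)): returned 'OY', offset=15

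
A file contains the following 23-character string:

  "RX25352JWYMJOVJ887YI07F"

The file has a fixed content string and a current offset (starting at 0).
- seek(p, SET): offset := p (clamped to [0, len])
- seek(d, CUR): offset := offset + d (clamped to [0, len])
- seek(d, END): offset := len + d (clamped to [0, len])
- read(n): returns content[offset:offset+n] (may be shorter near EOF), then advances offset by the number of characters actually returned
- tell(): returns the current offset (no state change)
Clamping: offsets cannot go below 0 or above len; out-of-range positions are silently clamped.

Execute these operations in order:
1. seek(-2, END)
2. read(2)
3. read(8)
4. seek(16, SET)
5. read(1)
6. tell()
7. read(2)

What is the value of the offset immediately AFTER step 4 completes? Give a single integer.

After 1 (seek(-2, END)): offset=21
After 2 (read(2)): returned '7F', offset=23
After 3 (read(8)): returned '', offset=23
After 4 (seek(16, SET)): offset=16

Answer: 16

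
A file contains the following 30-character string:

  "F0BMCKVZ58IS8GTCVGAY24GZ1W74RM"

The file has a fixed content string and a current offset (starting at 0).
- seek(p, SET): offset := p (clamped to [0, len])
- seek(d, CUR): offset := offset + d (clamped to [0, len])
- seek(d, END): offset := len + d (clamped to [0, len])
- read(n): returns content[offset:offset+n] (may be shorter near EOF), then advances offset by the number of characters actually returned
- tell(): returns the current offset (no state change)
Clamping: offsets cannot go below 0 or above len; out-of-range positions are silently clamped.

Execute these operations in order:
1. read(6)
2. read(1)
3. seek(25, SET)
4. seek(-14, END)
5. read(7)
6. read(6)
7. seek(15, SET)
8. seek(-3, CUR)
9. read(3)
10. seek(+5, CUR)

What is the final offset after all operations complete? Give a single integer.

After 1 (read(6)): returned 'F0BMCK', offset=6
After 2 (read(1)): returned 'V', offset=7
After 3 (seek(25, SET)): offset=25
After 4 (seek(-14, END)): offset=16
After 5 (read(7)): returned 'VGAY24G', offset=23
After 6 (read(6)): returned 'Z1W74R', offset=29
After 7 (seek(15, SET)): offset=15
After 8 (seek(-3, CUR)): offset=12
After 9 (read(3)): returned '8GT', offset=15
After 10 (seek(+5, CUR)): offset=20

Answer: 20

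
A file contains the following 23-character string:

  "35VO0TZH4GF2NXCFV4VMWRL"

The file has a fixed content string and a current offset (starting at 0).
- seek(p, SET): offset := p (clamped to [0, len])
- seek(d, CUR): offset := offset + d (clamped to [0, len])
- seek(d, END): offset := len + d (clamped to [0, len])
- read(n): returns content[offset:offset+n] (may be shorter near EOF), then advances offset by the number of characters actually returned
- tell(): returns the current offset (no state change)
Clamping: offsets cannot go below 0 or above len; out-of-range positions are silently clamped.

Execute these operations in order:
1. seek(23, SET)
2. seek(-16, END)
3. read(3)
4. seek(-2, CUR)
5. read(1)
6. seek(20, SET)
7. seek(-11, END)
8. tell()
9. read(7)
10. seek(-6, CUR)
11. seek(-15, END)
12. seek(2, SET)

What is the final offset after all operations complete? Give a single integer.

After 1 (seek(23, SET)): offset=23
After 2 (seek(-16, END)): offset=7
After 3 (read(3)): returned 'H4G', offset=10
After 4 (seek(-2, CUR)): offset=8
After 5 (read(1)): returned '4', offset=9
After 6 (seek(20, SET)): offset=20
After 7 (seek(-11, END)): offset=12
After 8 (tell()): offset=12
After 9 (read(7)): returned 'NXCFV4V', offset=19
After 10 (seek(-6, CUR)): offset=13
After 11 (seek(-15, END)): offset=8
After 12 (seek(2, SET)): offset=2

Answer: 2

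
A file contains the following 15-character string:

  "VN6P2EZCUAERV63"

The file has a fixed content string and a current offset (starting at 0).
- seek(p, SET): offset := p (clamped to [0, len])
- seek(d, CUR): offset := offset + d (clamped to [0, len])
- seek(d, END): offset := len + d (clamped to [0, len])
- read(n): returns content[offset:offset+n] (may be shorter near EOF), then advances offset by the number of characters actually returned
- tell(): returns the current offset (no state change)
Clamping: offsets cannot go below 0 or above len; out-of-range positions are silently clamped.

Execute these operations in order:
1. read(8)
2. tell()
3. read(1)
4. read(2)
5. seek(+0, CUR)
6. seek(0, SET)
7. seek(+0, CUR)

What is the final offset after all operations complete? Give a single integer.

Answer: 0

Derivation:
After 1 (read(8)): returned 'VN6P2EZC', offset=8
After 2 (tell()): offset=8
After 3 (read(1)): returned 'U', offset=9
After 4 (read(2)): returned 'AE', offset=11
After 5 (seek(+0, CUR)): offset=11
After 6 (seek(0, SET)): offset=0
After 7 (seek(+0, CUR)): offset=0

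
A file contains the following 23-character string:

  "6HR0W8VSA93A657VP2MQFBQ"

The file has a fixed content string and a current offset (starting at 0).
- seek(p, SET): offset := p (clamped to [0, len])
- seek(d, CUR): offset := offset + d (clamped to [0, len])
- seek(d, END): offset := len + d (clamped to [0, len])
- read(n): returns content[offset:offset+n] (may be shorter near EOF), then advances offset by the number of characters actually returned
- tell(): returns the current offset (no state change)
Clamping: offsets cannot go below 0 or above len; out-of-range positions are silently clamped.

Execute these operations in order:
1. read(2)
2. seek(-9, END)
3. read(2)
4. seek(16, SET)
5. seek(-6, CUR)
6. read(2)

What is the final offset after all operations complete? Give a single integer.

Answer: 12

Derivation:
After 1 (read(2)): returned '6H', offset=2
After 2 (seek(-9, END)): offset=14
After 3 (read(2)): returned '7V', offset=16
After 4 (seek(16, SET)): offset=16
After 5 (seek(-6, CUR)): offset=10
After 6 (read(2)): returned '3A', offset=12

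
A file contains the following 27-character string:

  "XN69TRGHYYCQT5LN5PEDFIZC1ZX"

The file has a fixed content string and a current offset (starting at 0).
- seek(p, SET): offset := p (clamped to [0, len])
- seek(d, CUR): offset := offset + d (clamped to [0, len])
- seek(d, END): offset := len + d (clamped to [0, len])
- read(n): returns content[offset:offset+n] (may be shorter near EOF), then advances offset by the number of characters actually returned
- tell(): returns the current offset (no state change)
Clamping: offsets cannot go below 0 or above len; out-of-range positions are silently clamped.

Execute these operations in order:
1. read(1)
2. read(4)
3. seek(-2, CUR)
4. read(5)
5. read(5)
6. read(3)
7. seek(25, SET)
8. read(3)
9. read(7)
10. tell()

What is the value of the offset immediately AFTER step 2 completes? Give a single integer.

After 1 (read(1)): returned 'X', offset=1
After 2 (read(4)): returned 'N69T', offset=5

Answer: 5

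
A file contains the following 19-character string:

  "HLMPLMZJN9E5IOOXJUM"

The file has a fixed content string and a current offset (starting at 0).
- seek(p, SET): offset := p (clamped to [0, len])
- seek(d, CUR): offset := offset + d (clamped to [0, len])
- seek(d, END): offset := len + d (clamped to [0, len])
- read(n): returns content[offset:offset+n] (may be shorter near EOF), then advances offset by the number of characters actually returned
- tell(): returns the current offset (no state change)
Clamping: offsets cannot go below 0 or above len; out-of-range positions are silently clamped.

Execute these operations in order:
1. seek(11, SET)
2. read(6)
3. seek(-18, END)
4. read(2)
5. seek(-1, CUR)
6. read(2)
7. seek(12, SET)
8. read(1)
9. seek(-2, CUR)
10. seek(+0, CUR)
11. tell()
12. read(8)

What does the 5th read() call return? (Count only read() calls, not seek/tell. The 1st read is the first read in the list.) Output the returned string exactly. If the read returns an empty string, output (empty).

After 1 (seek(11, SET)): offset=11
After 2 (read(6)): returned '5IOOXJ', offset=17
After 3 (seek(-18, END)): offset=1
After 4 (read(2)): returned 'LM', offset=3
After 5 (seek(-1, CUR)): offset=2
After 6 (read(2)): returned 'MP', offset=4
After 7 (seek(12, SET)): offset=12
After 8 (read(1)): returned 'I', offset=13
After 9 (seek(-2, CUR)): offset=11
After 10 (seek(+0, CUR)): offset=11
After 11 (tell()): offset=11
After 12 (read(8)): returned '5IOOXJUM', offset=19

Answer: 5IOOXJUM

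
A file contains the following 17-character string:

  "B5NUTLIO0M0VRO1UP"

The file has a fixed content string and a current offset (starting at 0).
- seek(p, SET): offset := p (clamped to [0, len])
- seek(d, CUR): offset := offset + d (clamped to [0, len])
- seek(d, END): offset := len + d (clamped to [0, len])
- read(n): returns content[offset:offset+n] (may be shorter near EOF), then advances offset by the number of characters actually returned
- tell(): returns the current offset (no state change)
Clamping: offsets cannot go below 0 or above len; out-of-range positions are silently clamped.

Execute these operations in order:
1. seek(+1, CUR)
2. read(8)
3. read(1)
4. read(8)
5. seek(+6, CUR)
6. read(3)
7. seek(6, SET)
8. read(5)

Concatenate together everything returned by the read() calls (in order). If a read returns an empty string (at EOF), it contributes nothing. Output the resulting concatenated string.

Answer: 5NUTLIO0M0VRO1UPIO0M0

Derivation:
After 1 (seek(+1, CUR)): offset=1
After 2 (read(8)): returned '5NUTLIO0', offset=9
After 3 (read(1)): returned 'M', offset=10
After 4 (read(8)): returned '0VRO1UP', offset=17
After 5 (seek(+6, CUR)): offset=17
After 6 (read(3)): returned '', offset=17
After 7 (seek(6, SET)): offset=6
After 8 (read(5)): returned 'IO0M0', offset=11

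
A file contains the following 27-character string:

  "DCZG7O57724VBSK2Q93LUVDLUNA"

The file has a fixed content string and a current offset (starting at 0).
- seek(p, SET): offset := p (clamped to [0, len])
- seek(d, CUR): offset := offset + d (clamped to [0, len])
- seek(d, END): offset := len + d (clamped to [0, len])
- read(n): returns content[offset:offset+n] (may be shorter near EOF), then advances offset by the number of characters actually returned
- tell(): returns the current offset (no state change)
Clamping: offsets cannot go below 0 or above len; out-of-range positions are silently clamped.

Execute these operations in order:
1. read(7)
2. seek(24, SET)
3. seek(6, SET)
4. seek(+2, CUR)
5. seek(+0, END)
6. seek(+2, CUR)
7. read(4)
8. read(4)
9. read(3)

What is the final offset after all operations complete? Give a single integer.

Answer: 27

Derivation:
After 1 (read(7)): returned 'DCZG7O5', offset=7
After 2 (seek(24, SET)): offset=24
After 3 (seek(6, SET)): offset=6
After 4 (seek(+2, CUR)): offset=8
After 5 (seek(+0, END)): offset=27
After 6 (seek(+2, CUR)): offset=27
After 7 (read(4)): returned '', offset=27
After 8 (read(4)): returned '', offset=27
After 9 (read(3)): returned '', offset=27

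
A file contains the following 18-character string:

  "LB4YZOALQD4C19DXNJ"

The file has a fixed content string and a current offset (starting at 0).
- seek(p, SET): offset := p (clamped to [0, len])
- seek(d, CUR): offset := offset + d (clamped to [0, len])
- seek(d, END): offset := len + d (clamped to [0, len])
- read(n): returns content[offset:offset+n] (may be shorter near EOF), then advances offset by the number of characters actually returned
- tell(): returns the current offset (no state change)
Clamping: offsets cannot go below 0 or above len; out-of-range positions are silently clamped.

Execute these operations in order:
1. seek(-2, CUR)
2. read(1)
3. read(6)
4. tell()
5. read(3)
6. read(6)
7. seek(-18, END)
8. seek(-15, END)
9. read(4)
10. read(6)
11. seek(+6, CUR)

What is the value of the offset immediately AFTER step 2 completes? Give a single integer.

Answer: 1

Derivation:
After 1 (seek(-2, CUR)): offset=0
After 2 (read(1)): returned 'L', offset=1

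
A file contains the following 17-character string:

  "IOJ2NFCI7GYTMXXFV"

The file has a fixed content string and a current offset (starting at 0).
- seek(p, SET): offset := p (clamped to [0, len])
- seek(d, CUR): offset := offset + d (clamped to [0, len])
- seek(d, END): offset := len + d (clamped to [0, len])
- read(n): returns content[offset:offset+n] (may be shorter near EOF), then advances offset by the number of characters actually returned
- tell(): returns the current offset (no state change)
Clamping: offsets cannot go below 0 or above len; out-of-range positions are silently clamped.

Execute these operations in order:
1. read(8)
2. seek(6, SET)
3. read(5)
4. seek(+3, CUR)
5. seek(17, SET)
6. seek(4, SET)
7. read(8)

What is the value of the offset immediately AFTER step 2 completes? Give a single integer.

After 1 (read(8)): returned 'IOJ2NFCI', offset=8
After 2 (seek(6, SET)): offset=6

Answer: 6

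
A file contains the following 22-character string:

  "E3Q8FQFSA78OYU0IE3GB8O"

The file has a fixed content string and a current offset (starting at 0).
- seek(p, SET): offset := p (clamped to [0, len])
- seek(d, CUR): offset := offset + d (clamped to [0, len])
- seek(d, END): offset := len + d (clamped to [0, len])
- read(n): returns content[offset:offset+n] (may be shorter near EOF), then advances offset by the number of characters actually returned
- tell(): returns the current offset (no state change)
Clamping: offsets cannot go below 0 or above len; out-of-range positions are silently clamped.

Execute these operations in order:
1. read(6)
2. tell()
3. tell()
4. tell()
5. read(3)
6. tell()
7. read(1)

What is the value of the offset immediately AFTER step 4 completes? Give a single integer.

After 1 (read(6)): returned 'E3Q8FQ', offset=6
After 2 (tell()): offset=6
After 3 (tell()): offset=6
After 4 (tell()): offset=6

Answer: 6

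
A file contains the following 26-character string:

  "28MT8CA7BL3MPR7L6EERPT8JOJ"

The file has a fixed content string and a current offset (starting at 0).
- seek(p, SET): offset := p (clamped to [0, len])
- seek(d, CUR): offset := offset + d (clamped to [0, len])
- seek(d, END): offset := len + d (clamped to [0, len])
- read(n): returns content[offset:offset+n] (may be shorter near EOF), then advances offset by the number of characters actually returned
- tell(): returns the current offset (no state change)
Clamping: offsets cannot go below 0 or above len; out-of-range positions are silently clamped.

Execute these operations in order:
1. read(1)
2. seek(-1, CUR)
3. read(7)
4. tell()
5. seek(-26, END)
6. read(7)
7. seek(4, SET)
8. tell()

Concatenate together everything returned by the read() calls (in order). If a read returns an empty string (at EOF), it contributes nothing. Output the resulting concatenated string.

Answer: 228MT8CA28MT8CA

Derivation:
After 1 (read(1)): returned '2', offset=1
After 2 (seek(-1, CUR)): offset=0
After 3 (read(7)): returned '28MT8CA', offset=7
After 4 (tell()): offset=7
After 5 (seek(-26, END)): offset=0
After 6 (read(7)): returned '28MT8CA', offset=7
After 7 (seek(4, SET)): offset=4
After 8 (tell()): offset=4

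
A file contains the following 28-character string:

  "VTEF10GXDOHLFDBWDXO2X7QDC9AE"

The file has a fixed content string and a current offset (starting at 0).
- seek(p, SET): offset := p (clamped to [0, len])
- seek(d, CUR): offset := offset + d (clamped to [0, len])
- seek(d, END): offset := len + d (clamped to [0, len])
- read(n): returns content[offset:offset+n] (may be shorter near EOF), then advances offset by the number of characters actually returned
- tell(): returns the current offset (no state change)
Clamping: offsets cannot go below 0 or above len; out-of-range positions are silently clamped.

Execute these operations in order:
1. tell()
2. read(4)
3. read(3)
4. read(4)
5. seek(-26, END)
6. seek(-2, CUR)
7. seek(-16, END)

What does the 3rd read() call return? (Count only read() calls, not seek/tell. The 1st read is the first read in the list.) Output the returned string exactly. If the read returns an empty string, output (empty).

Answer: XDOH

Derivation:
After 1 (tell()): offset=0
After 2 (read(4)): returned 'VTEF', offset=4
After 3 (read(3)): returned '10G', offset=7
After 4 (read(4)): returned 'XDOH', offset=11
After 5 (seek(-26, END)): offset=2
After 6 (seek(-2, CUR)): offset=0
After 7 (seek(-16, END)): offset=12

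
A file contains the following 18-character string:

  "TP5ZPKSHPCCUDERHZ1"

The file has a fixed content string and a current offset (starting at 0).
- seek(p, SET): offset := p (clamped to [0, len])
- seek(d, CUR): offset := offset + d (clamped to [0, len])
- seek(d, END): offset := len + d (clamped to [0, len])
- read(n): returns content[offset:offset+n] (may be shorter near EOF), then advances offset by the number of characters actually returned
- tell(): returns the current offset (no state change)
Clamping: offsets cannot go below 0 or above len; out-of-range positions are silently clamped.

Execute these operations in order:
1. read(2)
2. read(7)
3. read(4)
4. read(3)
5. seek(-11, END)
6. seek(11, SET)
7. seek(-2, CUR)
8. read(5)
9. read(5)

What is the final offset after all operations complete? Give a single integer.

After 1 (read(2)): returned 'TP', offset=2
After 2 (read(7)): returned '5ZPKSHP', offset=9
After 3 (read(4)): returned 'CCUD', offset=13
After 4 (read(3)): returned 'ERH', offset=16
After 5 (seek(-11, END)): offset=7
After 6 (seek(11, SET)): offset=11
After 7 (seek(-2, CUR)): offset=9
After 8 (read(5)): returned 'CCUDE', offset=14
After 9 (read(5)): returned 'RHZ1', offset=18

Answer: 18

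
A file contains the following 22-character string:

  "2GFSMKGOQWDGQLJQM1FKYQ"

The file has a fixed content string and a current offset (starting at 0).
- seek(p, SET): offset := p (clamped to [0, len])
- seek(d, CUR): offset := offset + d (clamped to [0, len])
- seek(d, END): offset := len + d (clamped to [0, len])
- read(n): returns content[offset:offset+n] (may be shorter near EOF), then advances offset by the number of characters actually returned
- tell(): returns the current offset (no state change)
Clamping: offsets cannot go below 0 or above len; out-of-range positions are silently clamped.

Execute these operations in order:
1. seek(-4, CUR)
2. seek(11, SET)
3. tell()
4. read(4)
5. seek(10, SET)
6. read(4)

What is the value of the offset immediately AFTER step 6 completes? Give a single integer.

After 1 (seek(-4, CUR)): offset=0
After 2 (seek(11, SET)): offset=11
After 3 (tell()): offset=11
After 4 (read(4)): returned 'GQLJ', offset=15
After 5 (seek(10, SET)): offset=10
After 6 (read(4)): returned 'DGQL', offset=14

Answer: 14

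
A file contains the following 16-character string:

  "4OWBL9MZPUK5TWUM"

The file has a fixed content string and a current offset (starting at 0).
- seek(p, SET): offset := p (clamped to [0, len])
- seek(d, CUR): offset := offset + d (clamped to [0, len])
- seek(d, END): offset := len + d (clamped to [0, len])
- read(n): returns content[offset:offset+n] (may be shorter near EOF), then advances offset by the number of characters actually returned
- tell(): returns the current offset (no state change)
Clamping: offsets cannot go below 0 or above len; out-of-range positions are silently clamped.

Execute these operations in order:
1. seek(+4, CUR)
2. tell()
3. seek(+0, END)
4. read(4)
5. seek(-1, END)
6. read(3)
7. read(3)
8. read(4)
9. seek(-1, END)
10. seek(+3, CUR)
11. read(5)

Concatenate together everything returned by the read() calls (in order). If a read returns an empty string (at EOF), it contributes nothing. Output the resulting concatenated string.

After 1 (seek(+4, CUR)): offset=4
After 2 (tell()): offset=4
After 3 (seek(+0, END)): offset=16
After 4 (read(4)): returned '', offset=16
After 5 (seek(-1, END)): offset=15
After 6 (read(3)): returned 'M', offset=16
After 7 (read(3)): returned '', offset=16
After 8 (read(4)): returned '', offset=16
After 9 (seek(-1, END)): offset=15
After 10 (seek(+3, CUR)): offset=16
After 11 (read(5)): returned '', offset=16

Answer: M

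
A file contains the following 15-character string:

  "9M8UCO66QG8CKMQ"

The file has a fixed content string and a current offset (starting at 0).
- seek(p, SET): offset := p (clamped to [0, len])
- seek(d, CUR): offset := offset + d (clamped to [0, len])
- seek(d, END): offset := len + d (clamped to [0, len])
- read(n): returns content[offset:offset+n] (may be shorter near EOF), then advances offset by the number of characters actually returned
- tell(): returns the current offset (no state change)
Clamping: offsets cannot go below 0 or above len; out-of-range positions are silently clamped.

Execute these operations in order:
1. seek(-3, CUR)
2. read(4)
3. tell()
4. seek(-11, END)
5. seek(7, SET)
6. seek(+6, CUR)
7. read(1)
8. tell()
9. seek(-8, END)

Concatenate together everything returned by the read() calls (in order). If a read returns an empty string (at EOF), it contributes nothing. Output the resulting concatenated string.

After 1 (seek(-3, CUR)): offset=0
After 2 (read(4)): returned '9M8U', offset=4
After 3 (tell()): offset=4
After 4 (seek(-11, END)): offset=4
After 5 (seek(7, SET)): offset=7
After 6 (seek(+6, CUR)): offset=13
After 7 (read(1)): returned 'M', offset=14
After 8 (tell()): offset=14
After 9 (seek(-8, END)): offset=7

Answer: 9M8UM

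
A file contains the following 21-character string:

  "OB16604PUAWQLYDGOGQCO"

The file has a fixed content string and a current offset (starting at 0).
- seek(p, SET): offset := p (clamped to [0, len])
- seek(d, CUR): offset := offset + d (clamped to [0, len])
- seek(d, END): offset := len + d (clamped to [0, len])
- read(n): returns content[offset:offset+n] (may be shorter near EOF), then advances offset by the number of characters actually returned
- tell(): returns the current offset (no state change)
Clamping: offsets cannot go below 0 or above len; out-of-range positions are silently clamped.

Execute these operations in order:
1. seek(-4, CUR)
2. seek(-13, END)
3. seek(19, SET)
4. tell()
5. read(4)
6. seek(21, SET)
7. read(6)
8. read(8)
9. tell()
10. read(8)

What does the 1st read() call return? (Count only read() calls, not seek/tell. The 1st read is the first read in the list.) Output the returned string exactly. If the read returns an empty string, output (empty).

Answer: CO

Derivation:
After 1 (seek(-4, CUR)): offset=0
After 2 (seek(-13, END)): offset=8
After 3 (seek(19, SET)): offset=19
After 4 (tell()): offset=19
After 5 (read(4)): returned 'CO', offset=21
After 6 (seek(21, SET)): offset=21
After 7 (read(6)): returned '', offset=21
After 8 (read(8)): returned '', offset=21
After 9 (tell()): offset=21
After 10 (read(8)): returned '', offset=21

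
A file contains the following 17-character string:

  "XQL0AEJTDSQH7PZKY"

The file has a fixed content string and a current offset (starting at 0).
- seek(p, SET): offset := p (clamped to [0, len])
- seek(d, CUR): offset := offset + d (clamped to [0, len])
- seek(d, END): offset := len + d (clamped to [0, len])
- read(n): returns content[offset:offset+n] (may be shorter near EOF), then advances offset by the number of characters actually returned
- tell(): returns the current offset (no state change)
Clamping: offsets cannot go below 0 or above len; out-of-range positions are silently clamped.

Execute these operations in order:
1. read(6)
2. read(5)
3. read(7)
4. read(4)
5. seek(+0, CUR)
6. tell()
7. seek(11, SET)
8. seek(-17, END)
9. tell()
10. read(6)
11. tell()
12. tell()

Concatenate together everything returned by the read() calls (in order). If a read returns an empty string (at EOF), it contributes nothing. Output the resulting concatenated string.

Answer: XQL0AEJTDSQH7PZKYXQL0AE

Derivation:
After 1 (read(6)): returned 'XQL0AE', offset=6
After 2 (read(5)): returned 'JTDSQ', offset=11
After 3 (read(7)): returned 'H7PZKY', offset=17
After 4 (read(4)): returned '', offset=17
After 5 (seek(+0, CUR)): offset=17
After 6 (tell()): offset=17
After 7 (seek(11, SET)): offset=11
After 8 (seek(-17, END)): offset=0
After 9 (tell()): offset=0
After 10 (read(6)): returned 'XQL0AE', offset=6
After 11 (tell()): offset=6
After 12 (tell()): offset=6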